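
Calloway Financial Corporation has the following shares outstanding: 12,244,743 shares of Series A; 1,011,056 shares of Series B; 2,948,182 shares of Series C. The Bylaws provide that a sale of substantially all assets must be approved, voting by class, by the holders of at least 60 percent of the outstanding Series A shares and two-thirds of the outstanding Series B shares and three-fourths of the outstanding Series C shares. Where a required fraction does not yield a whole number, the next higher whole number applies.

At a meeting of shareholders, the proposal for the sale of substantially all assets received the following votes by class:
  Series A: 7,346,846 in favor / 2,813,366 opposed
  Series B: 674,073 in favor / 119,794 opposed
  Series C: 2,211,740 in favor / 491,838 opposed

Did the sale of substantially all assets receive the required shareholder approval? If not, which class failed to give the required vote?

Approved — every class gave the required vote.

Series A: 3/5 of 12244743 = 7346845.80, rounded up to 7346846; 7,346,846 required, 7,346,846 in favor — approved.
Series B: 2/3 of 1011056 = 674037.33, rounded up to 674038; 674,038 required, 674,073 in favor — approved.
Series C: 3/4 of 2948182 = 2211136.50, rounded up to 2211137; 2,211,137 required, 2,211,740 in favor — approved.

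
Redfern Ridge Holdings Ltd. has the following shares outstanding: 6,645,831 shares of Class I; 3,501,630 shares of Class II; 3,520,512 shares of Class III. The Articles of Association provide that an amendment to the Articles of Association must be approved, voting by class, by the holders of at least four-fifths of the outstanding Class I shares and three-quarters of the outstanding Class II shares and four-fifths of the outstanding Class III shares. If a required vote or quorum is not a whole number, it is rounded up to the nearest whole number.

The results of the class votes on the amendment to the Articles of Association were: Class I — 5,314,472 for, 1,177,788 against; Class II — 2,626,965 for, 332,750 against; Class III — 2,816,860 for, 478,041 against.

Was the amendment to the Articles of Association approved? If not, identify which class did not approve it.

Not approved — the Class I shares did not give the required vote.

Class I: 4/5 of 6645831 = 5316664.80, rounded up to 5316665; 5,316,665 required, 5,314,472 in favor — not approved.
Class II: 3/4 of 3501630 = 2626222.50, rounded up to 2626223; 2,626,223 required, 2,626,965 in favor — approved.
Class III: 4/5 of 3520512 = 2816409.60, rounded up to 2816410; 2,816,410 required, 2,816,860 in favor — approved.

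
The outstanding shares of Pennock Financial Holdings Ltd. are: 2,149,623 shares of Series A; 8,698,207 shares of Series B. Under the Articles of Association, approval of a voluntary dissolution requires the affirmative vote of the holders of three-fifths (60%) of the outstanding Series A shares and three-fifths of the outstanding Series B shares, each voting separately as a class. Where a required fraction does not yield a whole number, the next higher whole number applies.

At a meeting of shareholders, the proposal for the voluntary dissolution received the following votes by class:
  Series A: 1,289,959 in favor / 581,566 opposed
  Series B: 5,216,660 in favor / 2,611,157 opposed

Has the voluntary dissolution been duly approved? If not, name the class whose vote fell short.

Series A: 3/5 of 2149623 = 1289773.80, rounded up to 1289774; 1,289,774 required, 1,289,959 in favor — approved.
Series B: 3/5 of 8698207 = 5218924.20, rounded up to 5218925; 5,218,925 required, 5,216,660 in favor — not approved.

Not approved — the Series B shares did not give the required vote.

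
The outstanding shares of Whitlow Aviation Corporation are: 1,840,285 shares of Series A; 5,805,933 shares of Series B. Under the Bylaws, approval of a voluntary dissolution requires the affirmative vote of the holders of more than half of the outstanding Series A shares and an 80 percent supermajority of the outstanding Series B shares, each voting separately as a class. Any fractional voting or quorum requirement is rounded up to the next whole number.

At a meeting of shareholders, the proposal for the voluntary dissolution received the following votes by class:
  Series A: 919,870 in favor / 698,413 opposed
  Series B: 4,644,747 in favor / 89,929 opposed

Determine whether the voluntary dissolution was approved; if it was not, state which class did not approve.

Series A: a majority of 1840285 is 920143; 920,143 required, 919,870 in favor — not approved.
Series B: 4/5 of 5805933 = 4644746.40, rounded up to 4644747; 4,644,747 required, 4,644,747 in favor — approved.

Not approved — the Series A shares did not give the required vote.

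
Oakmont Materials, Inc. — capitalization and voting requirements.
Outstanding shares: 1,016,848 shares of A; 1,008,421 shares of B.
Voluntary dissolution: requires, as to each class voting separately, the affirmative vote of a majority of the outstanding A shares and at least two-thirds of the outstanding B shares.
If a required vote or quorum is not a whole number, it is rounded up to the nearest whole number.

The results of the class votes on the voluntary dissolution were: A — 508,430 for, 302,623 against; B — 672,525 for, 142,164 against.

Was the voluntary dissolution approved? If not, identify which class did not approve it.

Approved — every class gave the required vote.

A: a majority of 1016848 is 508425; 508,425 required, 508,430 in favor — approved.
B: 2/3 of 1008421 = 672280.67, rounded up to 672281; 672,281 required, 672,525 in favor — approved.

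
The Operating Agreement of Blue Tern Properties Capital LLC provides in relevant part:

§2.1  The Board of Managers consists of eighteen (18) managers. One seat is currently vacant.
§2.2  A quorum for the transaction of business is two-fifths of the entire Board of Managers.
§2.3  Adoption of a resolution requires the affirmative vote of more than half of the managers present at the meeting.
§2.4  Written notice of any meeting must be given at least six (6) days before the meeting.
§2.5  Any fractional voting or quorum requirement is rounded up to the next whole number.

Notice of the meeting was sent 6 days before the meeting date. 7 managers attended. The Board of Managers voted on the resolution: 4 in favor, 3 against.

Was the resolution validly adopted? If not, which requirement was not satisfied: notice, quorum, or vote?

Notice: 6 days given; 6 required (6 ≥ 6). Satisfied.
Quorum: 7 present; quorum is 8. Not satisfied.
Vote: the resolution requires a majority of the managers present (7). A majority of 7 is 4, so 4 affirmative votes are needed; 4 voted in favor. Satisfied. (Moot — without a quorum no business can be validly transacted.)

Invalid — quorum requirement not satisfied.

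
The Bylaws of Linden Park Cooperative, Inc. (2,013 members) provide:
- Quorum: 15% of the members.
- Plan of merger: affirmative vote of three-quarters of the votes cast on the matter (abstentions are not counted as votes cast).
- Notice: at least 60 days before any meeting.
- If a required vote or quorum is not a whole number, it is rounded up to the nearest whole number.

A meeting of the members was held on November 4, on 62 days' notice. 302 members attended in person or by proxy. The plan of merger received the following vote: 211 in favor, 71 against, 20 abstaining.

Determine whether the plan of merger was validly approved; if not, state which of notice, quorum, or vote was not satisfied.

Invalid — vote requirement not satisfied.

Notice: 62 days given; 60 required. Satisfied.
Quorum: 15% of 2,013 = 301.95, rounded up to 302; 302 present. Satisfied.
Vote: requires three-fourths of the votes cast (302 − 20 abstaining = 282); 3/4 of 282 = 211.50, rounded up to 212, so 212 needed; 211 in favor. Not satisfied.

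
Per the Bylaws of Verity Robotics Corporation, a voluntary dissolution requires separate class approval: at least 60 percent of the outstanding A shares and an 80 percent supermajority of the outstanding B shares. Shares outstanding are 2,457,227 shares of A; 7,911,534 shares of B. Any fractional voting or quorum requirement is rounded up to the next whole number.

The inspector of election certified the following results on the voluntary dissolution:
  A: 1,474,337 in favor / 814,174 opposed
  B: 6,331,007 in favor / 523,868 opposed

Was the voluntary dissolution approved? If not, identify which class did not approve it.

Approved — every class gave the required vote.

A: 3/5 of 2457227 = 1474336.20, rounded up to 1474337; 1,474,337 required, 1,474,337 in favor — approved.
B: 4/5 of 7911534 = 6329227.20, rounded up to 6329228; 6,329,228 required, 6,331,007 in favor — approved.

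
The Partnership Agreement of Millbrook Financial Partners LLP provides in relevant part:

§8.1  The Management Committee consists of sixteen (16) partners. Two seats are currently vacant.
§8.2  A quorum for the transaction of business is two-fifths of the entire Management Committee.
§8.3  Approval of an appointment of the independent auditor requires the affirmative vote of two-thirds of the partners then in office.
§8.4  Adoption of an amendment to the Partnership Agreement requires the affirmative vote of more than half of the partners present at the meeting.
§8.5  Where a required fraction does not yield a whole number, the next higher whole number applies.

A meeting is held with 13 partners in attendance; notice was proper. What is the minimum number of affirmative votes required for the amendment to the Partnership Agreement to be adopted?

7

The amendment to the Partnership Agreement requires a majority of the partners present (13).
A majority of 13 is 7.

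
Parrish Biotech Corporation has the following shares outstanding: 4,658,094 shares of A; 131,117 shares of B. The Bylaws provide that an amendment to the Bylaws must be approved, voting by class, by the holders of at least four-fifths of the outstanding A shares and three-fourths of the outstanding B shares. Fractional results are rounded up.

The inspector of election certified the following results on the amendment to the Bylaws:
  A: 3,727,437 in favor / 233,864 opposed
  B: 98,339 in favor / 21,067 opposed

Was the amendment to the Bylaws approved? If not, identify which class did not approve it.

A: 4/5 of 4658094 = 3726475.20, rounded up to 3726476; 3,726,476 required, 3,727,437 in favor — approved.
B: 3/4 of 131117 = 98337.75, rounded up to 98338; 98,338 required, 98,339 in favor — approved.

Approved — every class gave the required vote.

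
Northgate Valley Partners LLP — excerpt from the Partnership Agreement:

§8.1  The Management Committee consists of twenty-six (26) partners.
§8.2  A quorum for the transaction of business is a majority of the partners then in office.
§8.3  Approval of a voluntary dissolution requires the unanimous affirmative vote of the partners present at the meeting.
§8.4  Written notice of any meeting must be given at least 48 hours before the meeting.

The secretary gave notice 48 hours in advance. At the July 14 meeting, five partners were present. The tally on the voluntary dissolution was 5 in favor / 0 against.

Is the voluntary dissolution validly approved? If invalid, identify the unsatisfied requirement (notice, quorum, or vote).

Notice: 48 hours given; 48 required (48 ≥ 48). Satisfied.
Quorum: 5 present; quorum is 14. Not satisfied.
Vote: the voluntary dissolution requires the unanimous vote of the partners present (5). Unanimous means all 5, so 5 affirmative votes are needed; 5 voted in favor. Satisfied. (Moot — without a quorum no business can be validly transacted.)

Invalid — quorum requirement not satisfied.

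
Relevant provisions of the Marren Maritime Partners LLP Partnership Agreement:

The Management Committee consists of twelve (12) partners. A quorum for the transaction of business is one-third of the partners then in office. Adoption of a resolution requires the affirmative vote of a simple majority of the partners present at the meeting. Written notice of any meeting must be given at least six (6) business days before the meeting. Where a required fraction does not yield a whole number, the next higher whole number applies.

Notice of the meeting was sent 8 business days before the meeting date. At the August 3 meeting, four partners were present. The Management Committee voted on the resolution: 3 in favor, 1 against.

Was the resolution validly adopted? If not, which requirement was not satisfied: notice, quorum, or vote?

Notice: 8 business days given; 6 required (8 ≥ 6). Satisfied.
Quorum: 4 present; quorum is 4. Satisfied.
Vote: the resolution requires a majority of the partners present (4). A majority of 4 is 3, so 3 affirmative votes are needed; 3 voted in favor. Satisfied.

Valid — all requirements satisfied.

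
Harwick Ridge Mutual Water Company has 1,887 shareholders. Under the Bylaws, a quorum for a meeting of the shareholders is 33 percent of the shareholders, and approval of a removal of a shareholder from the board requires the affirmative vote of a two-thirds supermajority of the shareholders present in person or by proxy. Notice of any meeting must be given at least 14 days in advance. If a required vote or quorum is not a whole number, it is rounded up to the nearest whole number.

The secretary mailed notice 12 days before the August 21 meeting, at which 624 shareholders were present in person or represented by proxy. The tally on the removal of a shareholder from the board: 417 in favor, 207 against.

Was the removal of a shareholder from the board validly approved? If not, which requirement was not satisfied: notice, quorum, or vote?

Notice: 12 days given; 14 required. Not satisfied.
Quorum: 33% of 1,887 = 622.71, rounded up to 623; 624 present. Satisfied.
Vote: requires two-thirds of those present (624); 2/3 of 624 = 416, so 416 needed; 417 in favor. Satisfied.

Invalid — notice requirement not satisfied.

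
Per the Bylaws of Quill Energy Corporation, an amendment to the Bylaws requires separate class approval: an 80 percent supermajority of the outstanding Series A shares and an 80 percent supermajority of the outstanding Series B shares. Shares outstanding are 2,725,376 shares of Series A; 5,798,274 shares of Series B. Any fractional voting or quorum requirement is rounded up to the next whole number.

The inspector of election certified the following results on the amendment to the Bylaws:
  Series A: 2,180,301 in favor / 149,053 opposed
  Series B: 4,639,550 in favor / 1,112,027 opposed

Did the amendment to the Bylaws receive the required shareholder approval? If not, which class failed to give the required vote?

Series A: 4/5 of 2725376 = 2180300.80, rounded up to 2180301; 2,180,301 required, 2,180,301 in favor — approved.
Series B: 4/5 of 5798274 = 4638619.20, rounded up to 4638620; 4,638,620 required, 4,639,550 in favor — approved.

Approved — every class gave the required vote.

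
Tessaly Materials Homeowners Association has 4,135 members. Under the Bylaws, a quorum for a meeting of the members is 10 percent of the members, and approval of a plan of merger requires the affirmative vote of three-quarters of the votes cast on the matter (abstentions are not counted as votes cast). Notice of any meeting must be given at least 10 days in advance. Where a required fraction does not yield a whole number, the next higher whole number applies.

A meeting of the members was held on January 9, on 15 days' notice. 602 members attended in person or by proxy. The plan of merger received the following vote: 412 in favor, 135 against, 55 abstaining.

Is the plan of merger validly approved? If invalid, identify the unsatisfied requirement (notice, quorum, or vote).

Notice: 15 days given; 10 required. Satisfied.
Quorum: 10% of 4,135 = 413.50, rounded up to 414; 602 present. Satisfied.
Vote: requires three-fourths of the votes cast (602 − 55 abstaining = 547); 3/4 of 547 = 410.25, rounded up to 411, so 411 needed; 412 in favor. Satisfied.

Valid — all requirements satisfied.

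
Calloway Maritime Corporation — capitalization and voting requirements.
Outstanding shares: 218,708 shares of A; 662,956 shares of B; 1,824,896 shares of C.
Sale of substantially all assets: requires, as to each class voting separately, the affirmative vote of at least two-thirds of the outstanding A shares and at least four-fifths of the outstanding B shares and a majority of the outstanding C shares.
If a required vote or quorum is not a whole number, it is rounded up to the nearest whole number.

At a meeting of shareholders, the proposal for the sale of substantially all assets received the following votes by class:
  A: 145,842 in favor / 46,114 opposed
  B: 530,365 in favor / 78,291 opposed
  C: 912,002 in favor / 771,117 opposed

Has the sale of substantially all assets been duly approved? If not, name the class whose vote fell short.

A: 2/3 of 218708 = 145805.33, rounded up to 145806; 145,806 required, 145,842 in favor — approved.
B: 4/5 of 662956 = 530364.80, rounded up to 530365; 530,365 required, 530,365 in favor — approved.
C: a majority of 1824896 is 912449; 912,449 required, 912,002 in favor — not approved.

Not approved — the C shares did not give the required vote.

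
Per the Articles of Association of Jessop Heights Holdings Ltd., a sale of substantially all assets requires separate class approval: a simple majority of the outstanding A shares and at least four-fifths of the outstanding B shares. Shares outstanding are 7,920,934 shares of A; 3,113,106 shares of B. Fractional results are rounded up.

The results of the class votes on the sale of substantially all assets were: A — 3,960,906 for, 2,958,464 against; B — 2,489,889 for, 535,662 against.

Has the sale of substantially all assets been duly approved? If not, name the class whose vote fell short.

A: a majority of 7920934 is 3960468; 3,960,468 required, 3,960,906 in favor — approved.
B: 4/5 of 3113106 = 2490484.80, rounded up to 2490485; 2,490,485 required, 2,489,889 in favor — not approved.

Not approved — the B shares did not give the required vote.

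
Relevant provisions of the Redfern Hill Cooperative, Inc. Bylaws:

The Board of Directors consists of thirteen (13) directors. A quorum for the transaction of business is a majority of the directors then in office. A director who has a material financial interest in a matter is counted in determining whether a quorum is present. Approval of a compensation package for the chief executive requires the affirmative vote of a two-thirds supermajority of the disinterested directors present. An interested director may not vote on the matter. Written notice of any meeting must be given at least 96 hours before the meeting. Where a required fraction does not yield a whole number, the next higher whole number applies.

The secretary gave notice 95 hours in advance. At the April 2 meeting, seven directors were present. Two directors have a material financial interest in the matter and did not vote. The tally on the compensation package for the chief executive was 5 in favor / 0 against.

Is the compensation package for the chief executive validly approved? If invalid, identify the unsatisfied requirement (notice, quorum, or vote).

Notice: 95 hours given; 96 required (95 < 96). Not satisfied.
Quorum: 7 present (interested directors count toward quorum); quorum is 7. Satisfied.
Vote: the compensation package for the chief executive requires two-thirds of the disinterested directors present (7 − 2 = 5). 2/3 of 5 = 3.33, rounded up to 4, so 4 affirmative votes are needed; 5 voted in favor. Satisfied.

Invalid — notice requirement not satisfied.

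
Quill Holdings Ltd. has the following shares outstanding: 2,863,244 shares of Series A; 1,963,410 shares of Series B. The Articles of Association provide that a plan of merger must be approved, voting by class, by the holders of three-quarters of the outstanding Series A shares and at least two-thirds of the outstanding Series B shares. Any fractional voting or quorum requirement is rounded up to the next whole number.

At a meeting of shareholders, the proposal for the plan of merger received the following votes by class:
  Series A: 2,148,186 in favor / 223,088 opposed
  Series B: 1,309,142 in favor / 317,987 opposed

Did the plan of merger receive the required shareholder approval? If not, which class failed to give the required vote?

Series A: 3/4 of 2863244 = 2147433; 2,147,433 required, 2,148,186 in favor — approved.
Series B: 2/3 of 1963410 = 1308940; 1,308,940 required, 1,309,142 in favor — approved.

Approved — every class gave the required vote.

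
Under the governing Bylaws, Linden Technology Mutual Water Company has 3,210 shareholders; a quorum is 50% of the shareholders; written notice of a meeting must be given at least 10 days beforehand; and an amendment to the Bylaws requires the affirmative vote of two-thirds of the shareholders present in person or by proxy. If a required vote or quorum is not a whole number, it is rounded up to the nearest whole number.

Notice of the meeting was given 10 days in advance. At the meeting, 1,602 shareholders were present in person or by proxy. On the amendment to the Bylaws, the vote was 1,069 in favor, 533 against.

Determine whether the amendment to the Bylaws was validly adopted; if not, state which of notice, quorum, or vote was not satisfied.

Notice: 10 days given; 10 required. Satisfied.
Quorum: 50% of 3,210 = 1,605; 1,602 present. Not satisfied.
Vote: requires two-thirds of those present (1,602); 2/3 of 1602 = 1068, so 1,068 needed; 1,069 in favor. Satisfied.

Invalid — quorum requirement not satisfied.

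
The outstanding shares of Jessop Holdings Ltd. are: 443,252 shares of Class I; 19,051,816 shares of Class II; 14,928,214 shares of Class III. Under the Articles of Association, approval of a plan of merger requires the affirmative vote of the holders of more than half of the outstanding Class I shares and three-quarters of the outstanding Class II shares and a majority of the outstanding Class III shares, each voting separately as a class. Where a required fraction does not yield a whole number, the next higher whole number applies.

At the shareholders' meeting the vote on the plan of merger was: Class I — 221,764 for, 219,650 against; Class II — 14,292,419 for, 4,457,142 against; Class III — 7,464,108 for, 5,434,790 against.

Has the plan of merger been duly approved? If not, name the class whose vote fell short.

Approved — every class gave the required vote.

Class I: a majority of 443252 is 221627; 221,627 required, 221,764 in favor — approved.
Class II: 3/4 of 19051816 = 14288862; 14,288,862 required, 14,292,419 in favor — approved.
Class III: a majority of 14928214 is 7464108; 7,464,108 required, 7,464,108 in favor — approved.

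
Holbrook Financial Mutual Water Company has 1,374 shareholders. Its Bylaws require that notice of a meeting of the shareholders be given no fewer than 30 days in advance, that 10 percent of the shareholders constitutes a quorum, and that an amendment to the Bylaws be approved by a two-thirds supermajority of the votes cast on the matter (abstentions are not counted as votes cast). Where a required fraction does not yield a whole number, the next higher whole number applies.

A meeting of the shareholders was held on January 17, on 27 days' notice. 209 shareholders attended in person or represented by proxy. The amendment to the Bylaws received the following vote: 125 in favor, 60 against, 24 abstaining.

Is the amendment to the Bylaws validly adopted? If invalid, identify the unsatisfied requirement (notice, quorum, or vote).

Notice: 27 days given; 30 required. Not satisfied.
Quorum: 10% of 1,374 = 137.40, rounded up to 138; 209 present. Satisfied.
Vote: requires two-thirds of the votes cast (209 − 24 abstaining = 185); 2/3 of 185 = 123.33, rounded up to 124, so 124 needed; 125 in favor. Satisfied.

Invalid — notice requirement not satisfied.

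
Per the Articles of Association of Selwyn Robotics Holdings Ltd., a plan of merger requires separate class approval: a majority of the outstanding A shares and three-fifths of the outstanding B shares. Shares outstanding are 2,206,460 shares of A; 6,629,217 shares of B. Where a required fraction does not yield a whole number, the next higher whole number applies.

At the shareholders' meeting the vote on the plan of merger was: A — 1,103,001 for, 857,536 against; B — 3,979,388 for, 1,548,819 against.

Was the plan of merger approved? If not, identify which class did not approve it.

Not approved — the A shares did not give the required vote.

A: a majority of 2206460 is 1103231; 1,103,231 required, 1,103,001 in favor — not approved.
B: 3/5 of 6629217 = 3977530.20, rounded up to 3977531; 3,977,531 required, 3,979,388 in favor — approved.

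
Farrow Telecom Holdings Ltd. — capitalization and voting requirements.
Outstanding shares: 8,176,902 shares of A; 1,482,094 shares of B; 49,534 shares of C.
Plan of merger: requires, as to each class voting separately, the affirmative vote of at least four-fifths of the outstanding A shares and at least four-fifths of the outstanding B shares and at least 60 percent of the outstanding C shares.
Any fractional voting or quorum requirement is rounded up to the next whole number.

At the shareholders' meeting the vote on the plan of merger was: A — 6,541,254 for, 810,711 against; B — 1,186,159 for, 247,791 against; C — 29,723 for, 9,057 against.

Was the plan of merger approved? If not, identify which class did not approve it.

Not approved — the A shares did not give the required vote.

A: 4/5 of 8176902 = 6541521.60, rounded up to 6541522; 6,541,522 required, 6,541,254 in favor — not approved.
B: 4/5 of 1482094 = 1185675.20, rounded up to 1185676; 1,185,676 required, 1,186,159 in favor — approved.
C: 3/5 of 49534 = 29720.40, rounded up to 29721; 29,721 required, 29,723 in favor — approved.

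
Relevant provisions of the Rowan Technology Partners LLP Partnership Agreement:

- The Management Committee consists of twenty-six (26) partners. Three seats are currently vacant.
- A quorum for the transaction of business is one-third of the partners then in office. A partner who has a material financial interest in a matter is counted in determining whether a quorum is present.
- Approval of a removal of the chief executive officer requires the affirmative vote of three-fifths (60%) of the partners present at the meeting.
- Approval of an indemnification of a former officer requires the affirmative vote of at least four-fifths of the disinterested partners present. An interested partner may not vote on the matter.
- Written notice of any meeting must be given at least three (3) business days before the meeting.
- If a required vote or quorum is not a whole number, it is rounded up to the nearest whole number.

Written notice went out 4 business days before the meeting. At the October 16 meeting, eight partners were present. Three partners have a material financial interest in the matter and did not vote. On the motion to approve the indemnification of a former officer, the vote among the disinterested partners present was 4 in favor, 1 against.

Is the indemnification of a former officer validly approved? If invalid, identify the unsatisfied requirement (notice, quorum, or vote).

Notice: 4 business days given; 3 required (4 ≥ 3). Satisfied.
Quorum: 8 present (interested partners count toward quorum); quorum is 8. Satisfied.
Vote: the indemnification of a former officer requires four-fifths of the disinterested partners present (8 − 3 = 5). 4/5 of 5 = 4, so 4 affirmative votes are needed; 4 voted in favor. Satisfied.

Valid — all requirements satisfied.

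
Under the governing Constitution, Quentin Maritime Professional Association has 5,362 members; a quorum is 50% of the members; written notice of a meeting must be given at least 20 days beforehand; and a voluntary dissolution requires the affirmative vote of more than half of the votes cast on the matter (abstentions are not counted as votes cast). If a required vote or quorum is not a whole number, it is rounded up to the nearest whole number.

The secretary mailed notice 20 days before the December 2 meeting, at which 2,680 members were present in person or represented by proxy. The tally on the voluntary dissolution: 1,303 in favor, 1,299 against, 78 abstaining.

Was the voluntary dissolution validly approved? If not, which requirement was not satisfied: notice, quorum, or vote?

Notice: 20 days given; 20 required. Satisfied.
Quorum: 50% of 5,362 = 2,681; 2,680 present. Not satisfied.
Vote: requires a majority of the votes cast (2,680 − 78 abstaining = 2,602); a majority of 2602 is 1302, so 1,302 needed; 1,303 in favor. Satisfied.

Invalid — quorum requirement not satisfied.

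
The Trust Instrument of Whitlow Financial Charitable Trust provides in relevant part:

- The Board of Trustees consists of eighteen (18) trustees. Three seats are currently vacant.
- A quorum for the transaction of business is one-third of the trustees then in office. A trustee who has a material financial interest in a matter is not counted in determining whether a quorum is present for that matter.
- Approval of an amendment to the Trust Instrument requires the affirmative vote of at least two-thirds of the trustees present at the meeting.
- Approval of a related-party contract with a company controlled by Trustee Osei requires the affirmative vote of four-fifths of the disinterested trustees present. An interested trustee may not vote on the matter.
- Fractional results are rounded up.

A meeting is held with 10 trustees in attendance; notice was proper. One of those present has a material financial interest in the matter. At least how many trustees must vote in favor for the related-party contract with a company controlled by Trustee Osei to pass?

The related-party contract with a company controlled by Trustee Osei requires four-fifths of the disinterested trustees present (10 − 1 = 9).
4/5 of 9 = 7.20, rounded up to 8.

8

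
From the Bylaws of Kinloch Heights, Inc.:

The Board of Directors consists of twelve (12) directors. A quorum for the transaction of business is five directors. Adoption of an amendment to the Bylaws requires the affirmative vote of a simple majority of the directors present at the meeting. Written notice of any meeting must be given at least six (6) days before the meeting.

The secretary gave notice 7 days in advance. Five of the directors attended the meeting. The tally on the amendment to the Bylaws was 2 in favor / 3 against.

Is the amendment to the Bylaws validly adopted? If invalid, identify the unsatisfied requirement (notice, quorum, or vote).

Notice: 7 days given; 6 required (7 ≥ 6). Satisfied.
Quorum: 5 present; quorum is 5. Satisfied.
Vote: the amendment to the Bylaws requires a majority of the directors present (5). A majority of 5 is 3, so 3 affirmative votes are needed; 2 voted in favor. Not satisfied.

Invalid — vote requirement not satisfied.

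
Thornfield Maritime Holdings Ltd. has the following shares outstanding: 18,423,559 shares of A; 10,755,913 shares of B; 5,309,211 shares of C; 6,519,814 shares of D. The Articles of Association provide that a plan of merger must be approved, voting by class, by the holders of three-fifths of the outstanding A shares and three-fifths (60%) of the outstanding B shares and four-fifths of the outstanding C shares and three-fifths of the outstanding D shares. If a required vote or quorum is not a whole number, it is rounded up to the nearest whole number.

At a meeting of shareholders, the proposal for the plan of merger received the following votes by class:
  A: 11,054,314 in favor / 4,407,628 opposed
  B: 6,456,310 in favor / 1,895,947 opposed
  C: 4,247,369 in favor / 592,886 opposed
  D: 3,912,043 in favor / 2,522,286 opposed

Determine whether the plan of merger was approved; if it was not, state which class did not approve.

A: 3/5 of 18423559 = 11054135.40, rounded up to 11054136; 11,054,136 required, 11,054,314 in favor — approved.
B: 3/5 of 10755913 = 6453547.80, rounded up to 6453548; 6,453,548 required, 6,456,310 in favor — approved.
C: 4/5 of 5309211 = 4247368.80, rounded up to 4247369; 4,247,369 required, 4,247,369 in favor — approved.
D: 3/5 of 6519814 = 3911888.40, rounded up to 3911889; 3,911,889 required, 3,912,043 in favor — approved.

Approved — every class gave the required vote.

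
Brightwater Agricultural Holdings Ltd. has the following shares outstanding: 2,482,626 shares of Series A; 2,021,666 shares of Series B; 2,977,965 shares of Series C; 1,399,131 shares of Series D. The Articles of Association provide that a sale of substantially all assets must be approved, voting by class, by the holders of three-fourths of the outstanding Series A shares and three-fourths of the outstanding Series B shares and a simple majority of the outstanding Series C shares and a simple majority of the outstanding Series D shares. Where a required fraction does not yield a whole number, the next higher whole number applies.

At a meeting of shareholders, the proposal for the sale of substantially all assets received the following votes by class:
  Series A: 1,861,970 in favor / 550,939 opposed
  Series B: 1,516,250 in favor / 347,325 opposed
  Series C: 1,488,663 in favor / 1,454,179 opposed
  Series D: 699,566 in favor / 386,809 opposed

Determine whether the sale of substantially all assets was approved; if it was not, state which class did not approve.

Not approved — the Series C shares did not give the required vote.

Series A: 3/4 of 2482626 = 1861969.50, rounded up to 1861970; 1,861,970 required, 1,861,970 in favor — approved.
Series B: 3/4 of 2021666 = 1516249.50, rounded up to 1516250; 1,516,250 required, 1,516,250 in favor — approved.
Series C: a majority of 2977965 is 1488983; 1,488,983 required, 1,488,663 in favor — not approved.
Series D: a majority of 1399131 is 699566; 699,566 required, 699,566 in favor — approved.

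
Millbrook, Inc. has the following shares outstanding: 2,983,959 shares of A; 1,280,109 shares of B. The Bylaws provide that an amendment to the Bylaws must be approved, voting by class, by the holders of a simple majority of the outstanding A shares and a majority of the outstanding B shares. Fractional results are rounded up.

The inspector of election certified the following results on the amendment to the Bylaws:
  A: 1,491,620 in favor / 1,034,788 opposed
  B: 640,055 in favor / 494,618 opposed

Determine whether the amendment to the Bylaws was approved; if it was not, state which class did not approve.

Not approved — the A shares did not give the required vote.

A: a majority of 2983959 is 1491980; 1,491,980 required, 1,491,620 in favor — not approved.
B: a majority of 1280109 is 640055; 640,055 required, 640,055 in favor — approved.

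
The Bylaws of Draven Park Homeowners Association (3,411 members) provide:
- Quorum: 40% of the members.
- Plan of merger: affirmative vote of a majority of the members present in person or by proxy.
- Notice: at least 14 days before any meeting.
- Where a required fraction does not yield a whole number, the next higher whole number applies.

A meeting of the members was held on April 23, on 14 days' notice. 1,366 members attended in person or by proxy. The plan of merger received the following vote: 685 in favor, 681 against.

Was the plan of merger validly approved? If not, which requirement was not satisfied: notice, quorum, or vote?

Notice: 14 days given; 14 required. Satisfied.
Quorum: 40% of 3,411 = 1,364.40, rounded up to 1,365; 1,366 present. Satisfied.
Vote: requires a majority of those present (1,366); a majority of 1366 is 684, so 684 needed; 685 in favor. Satisfied.

Valid — all requirements satisfied.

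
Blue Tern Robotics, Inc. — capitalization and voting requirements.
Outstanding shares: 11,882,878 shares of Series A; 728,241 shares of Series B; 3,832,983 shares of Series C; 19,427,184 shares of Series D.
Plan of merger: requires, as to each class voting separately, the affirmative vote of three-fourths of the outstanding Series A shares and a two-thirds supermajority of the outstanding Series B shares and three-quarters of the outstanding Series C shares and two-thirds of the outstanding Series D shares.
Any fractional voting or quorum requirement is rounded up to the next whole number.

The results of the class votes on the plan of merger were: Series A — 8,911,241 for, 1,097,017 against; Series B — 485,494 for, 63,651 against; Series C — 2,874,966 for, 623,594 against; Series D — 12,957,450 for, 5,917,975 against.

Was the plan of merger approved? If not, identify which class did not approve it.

Not approved — the Series A shares did not give the required vote.

Series A: 3/4 of 11882878 = 8912158.50, rounded up to 8912159; 8,912,159 required, 8,911,241 in favor — not approved.
Series B: 2/3 of 728241 = 485494; 485,494 required, 485,494 in favor — approved.
Series C: 3/4 of 3832983 = 2874737.25, rounded up to 2874738; 2,874,738 required, 2,874,966 in favor — approved.
Series D: 2/3 of 19427184 = 12951456; 12,951,456 required, 12,957,450 in favor — approved.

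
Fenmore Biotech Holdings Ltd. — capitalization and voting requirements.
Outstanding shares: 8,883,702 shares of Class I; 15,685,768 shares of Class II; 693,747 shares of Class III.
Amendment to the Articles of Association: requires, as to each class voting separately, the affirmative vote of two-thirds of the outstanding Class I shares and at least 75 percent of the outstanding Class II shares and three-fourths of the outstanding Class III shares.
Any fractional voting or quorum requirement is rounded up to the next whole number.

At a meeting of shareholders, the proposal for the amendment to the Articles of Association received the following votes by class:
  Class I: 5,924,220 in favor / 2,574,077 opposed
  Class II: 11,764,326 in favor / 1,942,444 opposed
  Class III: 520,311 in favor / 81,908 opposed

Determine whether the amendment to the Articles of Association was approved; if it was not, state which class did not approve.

Class I: 2/3 of 8883702 = 5922468; 5,922,468 required, 5,924,220 in favor — approved.
Class II: 3/4 of 15685768 = 11764326; 11,764,326 required, 11,764,326 in favor — approved.
Class III: 3/4 of 693747 = 520310.25, rounded up to 520311; 520,311 required, 520,311 in favor — approved.

Approved — every class gave the required vote.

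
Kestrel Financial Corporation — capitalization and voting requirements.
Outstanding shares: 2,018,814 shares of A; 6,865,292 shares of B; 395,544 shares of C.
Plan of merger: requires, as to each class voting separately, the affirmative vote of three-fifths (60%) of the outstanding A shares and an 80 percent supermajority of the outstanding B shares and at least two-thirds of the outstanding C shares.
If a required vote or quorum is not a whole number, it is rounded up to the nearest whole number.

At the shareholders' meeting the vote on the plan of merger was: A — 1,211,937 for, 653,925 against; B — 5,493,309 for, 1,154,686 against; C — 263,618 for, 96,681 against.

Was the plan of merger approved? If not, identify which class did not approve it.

A: 3/5 of 2018814 = 1211288.40, rounded up to 1211289; 1,211,289 required, 1,211,937 in favor — approved.
B: 4/5 of 6865292 = 5492233.60, rounded up to 5492234; 5,492,234 required, 5,493,309 in favor — approved.
C: 2/3 of 395544 = 263696; 263,696 required, 263,618 in favor — not approved.

Not approved — the C shares did not give the required vote.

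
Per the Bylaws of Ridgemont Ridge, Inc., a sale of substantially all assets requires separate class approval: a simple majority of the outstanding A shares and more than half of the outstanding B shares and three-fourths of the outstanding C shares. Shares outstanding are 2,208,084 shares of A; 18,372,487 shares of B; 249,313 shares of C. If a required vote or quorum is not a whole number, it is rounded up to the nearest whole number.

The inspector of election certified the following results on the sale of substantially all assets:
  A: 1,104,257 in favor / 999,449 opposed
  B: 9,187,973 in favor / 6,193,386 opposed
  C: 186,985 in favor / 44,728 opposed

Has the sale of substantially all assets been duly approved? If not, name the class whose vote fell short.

Approved — every class gave the required vote.

A: a majority of 2208084 is 1104043; 1,104,043 required, 1,104,257 in favor — approved.
B: a majority of 18372487 is 9186244; 9,186,244 required, 9,187,973 in favor — approved.
C: 3/4 of 249313 = 186984.75, rounded up to 186985; 186,985 required, 186,985 in favor — approved.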